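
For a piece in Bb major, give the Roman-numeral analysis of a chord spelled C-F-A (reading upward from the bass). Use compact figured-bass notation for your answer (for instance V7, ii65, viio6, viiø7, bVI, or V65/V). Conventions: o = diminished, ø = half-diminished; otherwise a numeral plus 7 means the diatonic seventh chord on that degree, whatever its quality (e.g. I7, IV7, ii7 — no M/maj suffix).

The pitches F-A-C form a major triad rooted on F.
In Bb major, F is the dominant; the diatonic major triad there is V.
With C in the bass the chord is in second inversion, so the figured bass is 64.

V64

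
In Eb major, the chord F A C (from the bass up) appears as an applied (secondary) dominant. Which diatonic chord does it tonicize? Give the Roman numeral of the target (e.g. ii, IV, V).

The chord is a major triad on F.
A dominant resolves down a perfect fifth: F → Bb. In Eb major, Bb is scale degree 5, i.e. V.

V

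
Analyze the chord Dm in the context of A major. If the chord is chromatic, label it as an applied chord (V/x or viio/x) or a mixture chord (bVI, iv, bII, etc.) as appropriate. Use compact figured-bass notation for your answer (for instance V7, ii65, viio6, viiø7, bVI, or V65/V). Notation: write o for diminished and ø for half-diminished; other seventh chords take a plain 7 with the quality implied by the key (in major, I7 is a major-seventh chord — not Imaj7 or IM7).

The pitches D-F-A form a minor triad rooted on D.
D is the fourth degree of A major. This is the minor subdominant, borrowed from the parallel minor.

iv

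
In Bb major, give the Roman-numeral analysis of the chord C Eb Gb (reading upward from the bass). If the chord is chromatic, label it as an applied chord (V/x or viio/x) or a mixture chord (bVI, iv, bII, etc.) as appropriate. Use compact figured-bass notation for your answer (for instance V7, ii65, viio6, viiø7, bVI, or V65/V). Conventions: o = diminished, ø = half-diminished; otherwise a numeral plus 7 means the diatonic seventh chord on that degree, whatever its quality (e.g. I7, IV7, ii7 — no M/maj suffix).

iio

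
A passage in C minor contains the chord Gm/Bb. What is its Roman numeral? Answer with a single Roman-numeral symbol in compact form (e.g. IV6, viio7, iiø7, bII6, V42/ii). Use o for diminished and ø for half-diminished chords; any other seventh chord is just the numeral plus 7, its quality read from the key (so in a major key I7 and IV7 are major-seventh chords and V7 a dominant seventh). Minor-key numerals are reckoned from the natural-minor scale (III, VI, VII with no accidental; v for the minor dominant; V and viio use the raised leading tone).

Stacked in thirds the chord is G-Bb-D: a minor triad on G.
G is scale degree 5 in C minor, and a minor triad on that degree is written v.
With Bb in the bass the chord is in first inversion, so the figured bass is 6.

v6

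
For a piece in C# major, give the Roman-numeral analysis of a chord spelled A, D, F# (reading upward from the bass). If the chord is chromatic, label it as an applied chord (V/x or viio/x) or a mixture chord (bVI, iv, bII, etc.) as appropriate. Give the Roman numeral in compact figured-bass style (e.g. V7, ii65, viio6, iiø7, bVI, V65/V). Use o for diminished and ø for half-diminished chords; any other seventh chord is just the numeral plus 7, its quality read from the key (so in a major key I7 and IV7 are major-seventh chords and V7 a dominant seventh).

The pitches D-F#-A form a major triad rooted on D.
D is the lowered second degree of C# major (diatonic 2 would be D#). This is the Neapolitan chord — a major triad on the lowered second degree.
With A in the bass the chord is in second inversion, so the figured bass is 64.

bII64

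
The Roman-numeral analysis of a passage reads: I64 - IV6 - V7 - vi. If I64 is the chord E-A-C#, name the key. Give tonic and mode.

A major

The chord A/E is a major triad rooted on A; its label is I64.
If A is scale degree 1 and the mode makes that degree carry a major triad, the tonic is A and the mode is major.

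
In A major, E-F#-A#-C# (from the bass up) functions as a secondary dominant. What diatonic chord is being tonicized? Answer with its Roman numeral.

ii

The chord is a dominant seventh chord on F#.
A dominant resolves down a perfect fifth: F# → B. In A major, B is scale degree 2, i.e. ii.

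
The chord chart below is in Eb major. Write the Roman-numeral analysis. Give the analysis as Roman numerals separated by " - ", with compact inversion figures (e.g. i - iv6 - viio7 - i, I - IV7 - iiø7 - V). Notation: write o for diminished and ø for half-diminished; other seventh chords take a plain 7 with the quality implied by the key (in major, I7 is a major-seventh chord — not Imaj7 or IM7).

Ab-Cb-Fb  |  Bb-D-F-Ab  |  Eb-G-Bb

Ab-Cb-Fb: Fb with this quality isn't in the key; a major triad on b2 is the Neapolitan sixth, bII6 (third, Ab, in the bass — hence the 6).
Bb-D-F-Ab: root Bb is the dominant; dominant seventh chord there is V7.
Eb-G-Bb: root Eb is the tonic; major triad there is I.

bII6 - V7 - I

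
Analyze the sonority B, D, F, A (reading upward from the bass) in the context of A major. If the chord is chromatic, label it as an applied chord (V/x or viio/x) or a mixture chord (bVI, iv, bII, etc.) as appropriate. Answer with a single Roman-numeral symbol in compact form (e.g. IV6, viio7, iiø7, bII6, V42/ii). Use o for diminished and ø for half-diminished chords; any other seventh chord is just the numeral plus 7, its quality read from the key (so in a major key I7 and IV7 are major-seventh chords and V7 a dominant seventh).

iiø7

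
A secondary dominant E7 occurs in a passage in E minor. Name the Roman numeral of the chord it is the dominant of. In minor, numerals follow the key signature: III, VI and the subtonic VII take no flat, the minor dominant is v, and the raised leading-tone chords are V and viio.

iv

The chord is a dominant seventh chord on E.
A dominant resolves down a perfect fifth: E → A. In E minor, A is scale degree 4, i.e. iv.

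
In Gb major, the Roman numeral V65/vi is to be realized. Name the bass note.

The applied chord V65/vi is rooted on Bb: Bb-D-F-Ab.
The figure 65 means first inversion — the third is in the bass.

D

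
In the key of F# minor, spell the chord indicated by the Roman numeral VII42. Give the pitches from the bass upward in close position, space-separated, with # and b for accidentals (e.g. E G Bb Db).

D E G# B

In F# minor, scale degree 7 is E, and the diatonic chord built there is a dominant seventh chord.
That chord is spelled E-G#-B-D.
The figured bass 42 indicates third inversion, placing the seventh (D) in the bass: D-E-G#-B.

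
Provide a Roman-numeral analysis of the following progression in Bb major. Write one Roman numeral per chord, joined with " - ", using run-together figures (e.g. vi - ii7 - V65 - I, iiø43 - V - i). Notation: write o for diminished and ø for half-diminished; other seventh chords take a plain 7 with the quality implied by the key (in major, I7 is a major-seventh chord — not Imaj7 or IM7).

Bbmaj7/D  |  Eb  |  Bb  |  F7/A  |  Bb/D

Bbmaj7/D: root Bb is the tonic; major seventh chord there is I65.
Eb: root Eb is the subdominant; major triad there is IV.
Bb has root Bb, degree 1 in Bb major, so I.
F7/A: dominant seventh chord on F = scale degree 5 → V65.
Bb/D has root Bb, degree 1 in Bb major, so I6.

I65 - IV - I - V65 - I6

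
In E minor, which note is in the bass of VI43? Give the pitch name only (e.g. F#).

VI in E minor has root C; the chord is C-E-G-B.
The figure 43 means second inversion — the fifth is in the bass.

G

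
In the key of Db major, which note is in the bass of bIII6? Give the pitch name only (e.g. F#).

Ab

bIII in Db major has root Fb; the chord is Fb-Ab-Cb.
The figure 6 means first inversion — the third is in the bass.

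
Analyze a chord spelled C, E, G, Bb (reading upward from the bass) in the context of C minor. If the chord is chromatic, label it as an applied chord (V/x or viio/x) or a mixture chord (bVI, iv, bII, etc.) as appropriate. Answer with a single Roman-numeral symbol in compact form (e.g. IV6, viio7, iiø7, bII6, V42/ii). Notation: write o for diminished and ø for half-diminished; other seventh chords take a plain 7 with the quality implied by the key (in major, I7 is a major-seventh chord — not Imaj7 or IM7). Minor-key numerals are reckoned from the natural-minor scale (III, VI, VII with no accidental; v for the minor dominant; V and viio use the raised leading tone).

V7/iv

Stacked in thirds the chord is C-E-G-Bb: a dominant seventh chord on C.
C is not a diatonic chord root with this quality in C minor, but it lies a perfect fifth above F (iv), so the chord functions as an applied dominant of iv.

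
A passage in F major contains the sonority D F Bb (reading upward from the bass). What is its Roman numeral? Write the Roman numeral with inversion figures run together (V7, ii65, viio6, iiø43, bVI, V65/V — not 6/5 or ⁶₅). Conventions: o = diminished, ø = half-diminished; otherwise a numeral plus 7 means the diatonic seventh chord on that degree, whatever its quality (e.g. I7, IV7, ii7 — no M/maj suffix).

The pitches Bb-D-F form a major triad rooted on Bb.
Bb is scale degree 4 in F major, and a major triad on that degree is written IV.
With D in the bass the chord is in first inversion, so the figured bass is 6.

IV6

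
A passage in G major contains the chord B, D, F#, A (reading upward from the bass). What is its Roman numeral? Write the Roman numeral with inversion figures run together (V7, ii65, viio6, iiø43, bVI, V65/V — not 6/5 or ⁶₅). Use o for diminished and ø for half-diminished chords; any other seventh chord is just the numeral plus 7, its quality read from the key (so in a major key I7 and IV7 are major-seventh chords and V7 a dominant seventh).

Stacked in thirds the chord is B-D-F#-A: a minor seventh chord on B.
In G major, B is the mediant; the diatonic minor seventh chord there is iii7.

iii7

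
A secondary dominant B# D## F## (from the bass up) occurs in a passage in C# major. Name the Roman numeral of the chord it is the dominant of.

iii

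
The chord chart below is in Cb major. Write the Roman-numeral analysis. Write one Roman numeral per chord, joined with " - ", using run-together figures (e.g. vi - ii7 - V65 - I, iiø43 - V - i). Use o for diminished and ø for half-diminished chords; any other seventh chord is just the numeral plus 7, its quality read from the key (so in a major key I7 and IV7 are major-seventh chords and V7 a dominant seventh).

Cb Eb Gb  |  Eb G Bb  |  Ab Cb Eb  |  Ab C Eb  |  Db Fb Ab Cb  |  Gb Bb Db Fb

I - V/vi - vi - V/ii - ii7 - V7

Cb-Eb-Gb has root Cb, degree 1 in Cb major, so I.
Eb-G-Bb: chromatic; Eb is V of vi, so V/vi.
Ab-Cb-Eb: root Ab is the submediant; minor triad there is vi.
Ab-C-Eb: chromatic; Ab is V of ii, so V/ii.
Db-Fb-Ab-Cb: root Db is the supertonic; minor seventh chord there is ii7.
Gb-Bb-Db-Fb has root Gb, degree 5 in Cb major, so V7.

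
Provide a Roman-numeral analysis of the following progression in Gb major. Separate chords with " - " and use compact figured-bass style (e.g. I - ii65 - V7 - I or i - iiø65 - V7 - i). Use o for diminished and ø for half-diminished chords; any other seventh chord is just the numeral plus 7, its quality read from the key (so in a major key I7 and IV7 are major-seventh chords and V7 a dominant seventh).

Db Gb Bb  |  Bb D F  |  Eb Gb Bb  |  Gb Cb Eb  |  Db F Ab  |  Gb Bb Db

I64 - V/vi - vi - IV64 - V - I

Db-Gb-Bb: root Gb is the tonic; major triad there is I64.
Bb-D-F: a major triad on Bb, the applied dominant of vi → V/vi.
Eb-Gb-Bb has root Eb, degree 6 in Gb major, so vi.
Gb-Cb-Eb: major triad on Cb = scale degree 4 → IV64.
Db-F-Ab has root Db, degree 5 in Gb major, so V.
Gb-Bb-Db: major triad on Gb = scale degree 1 → I.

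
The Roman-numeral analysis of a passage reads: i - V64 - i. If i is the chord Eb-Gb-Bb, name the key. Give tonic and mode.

The anchor chord is a minor triad on Eb, labeled i.
If Eb is scale degree 1 and the mode makes that degree carry a minor triad, the tonic is Eb and the mode is minor.

Eb minor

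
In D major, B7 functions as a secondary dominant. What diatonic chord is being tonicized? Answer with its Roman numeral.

The chord is a dominant seventh chord on B.
A dominant resolves down a perfect fifth: B → E. In D major, E is scale degree 2, i.e. ii.

ii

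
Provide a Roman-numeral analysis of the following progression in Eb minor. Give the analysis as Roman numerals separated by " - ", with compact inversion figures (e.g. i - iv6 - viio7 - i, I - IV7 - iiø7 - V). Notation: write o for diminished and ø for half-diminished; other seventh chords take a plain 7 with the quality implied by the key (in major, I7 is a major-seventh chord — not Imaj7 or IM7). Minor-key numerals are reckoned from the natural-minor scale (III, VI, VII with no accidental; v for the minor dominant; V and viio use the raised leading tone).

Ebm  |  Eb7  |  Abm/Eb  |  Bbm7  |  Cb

i - V7/iv - iv64 - v7 - VI

Ebm has root Eb, degree 1 in Eb minor, so i.
Eb7: chromatic; Eb is V of iv, so V7/iv.
Abm/Eb has root Ab, degree 4 in Eb minor, so iv64.
Bbm7: root Bb is the dominant; minor seventh chord there is v7.
Cb: root Cb is the submediant; major triad there is VI.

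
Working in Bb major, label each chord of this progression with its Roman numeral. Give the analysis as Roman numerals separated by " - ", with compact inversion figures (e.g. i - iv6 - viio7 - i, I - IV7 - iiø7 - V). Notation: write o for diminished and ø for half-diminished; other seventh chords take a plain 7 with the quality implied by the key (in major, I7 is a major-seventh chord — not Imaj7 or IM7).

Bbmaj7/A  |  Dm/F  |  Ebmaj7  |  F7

I42 - iii6 - IV7 - V7

Bbmaj7/A: root Bb is the tonic; major seventh chord there is I42.
Dm/F: minor triad on D = scale degree 3 → iii6.
Ebmaj7 has root Eb, degree 4 in Bb major, so IV7.
F7: dominant seventh chord on F = scale degree 5 → V7.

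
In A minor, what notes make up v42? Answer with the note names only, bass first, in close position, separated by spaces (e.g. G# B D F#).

D E G B

The numeral's case and figure indicate a minor seventh chord. In A minor its root, the dominant, is E.
Stacking thirds from E gives E-G-B-D.
The figured bass 42 indicates third inversion, placing the seventh (D) in the bass: D-E-G-B.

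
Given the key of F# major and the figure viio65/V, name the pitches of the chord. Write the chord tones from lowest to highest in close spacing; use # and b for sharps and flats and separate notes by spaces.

The slash marks an applied leading-tone chord: viio of V. In F# major, V is C#, so the leading tone to it is B#, a half step below.
Building a fully diminished seventh chord on B# gives B#-D#-F#-A.
The figured bass 65 indicates first inversion, placing the third (D#) in the bass: D#-F#-A-B#.

D# F# A B#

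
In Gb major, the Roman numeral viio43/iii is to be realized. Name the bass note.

The applied chord viio43/iii is rooted on A: A-C-Eb-Gb.
The figure 43 means second inversion — the fifth is in the bass.

Eb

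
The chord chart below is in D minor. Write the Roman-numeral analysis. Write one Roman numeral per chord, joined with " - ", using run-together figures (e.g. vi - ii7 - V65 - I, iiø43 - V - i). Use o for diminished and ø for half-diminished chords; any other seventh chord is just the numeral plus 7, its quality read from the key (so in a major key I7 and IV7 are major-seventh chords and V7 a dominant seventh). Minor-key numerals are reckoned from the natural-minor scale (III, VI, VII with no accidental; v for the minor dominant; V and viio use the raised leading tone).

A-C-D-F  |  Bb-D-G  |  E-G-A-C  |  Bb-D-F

i43 - iv6 - v43 - VI

A-C-D-F: minor seventh chord on D = scale degree 1 → i43.
Bb-D-G: minor triad on G = scale degree 4 → iv6.
E-G-A-C: minor seventh chord on A = scale degree 5 → v43.
Bb-D-F: major triad on Bb = scale degree 6 → VI.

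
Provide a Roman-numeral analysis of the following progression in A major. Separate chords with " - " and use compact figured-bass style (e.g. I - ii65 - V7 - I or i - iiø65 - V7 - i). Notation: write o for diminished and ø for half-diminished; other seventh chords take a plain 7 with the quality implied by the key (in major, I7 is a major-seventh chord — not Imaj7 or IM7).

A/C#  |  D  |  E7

I6 - IV - V7

A/C#: root A is the tonic; major triad there is I6.
D has root D, degree 4 in A major, so IV.
E7 has root E, degree 5 in A major, so V7.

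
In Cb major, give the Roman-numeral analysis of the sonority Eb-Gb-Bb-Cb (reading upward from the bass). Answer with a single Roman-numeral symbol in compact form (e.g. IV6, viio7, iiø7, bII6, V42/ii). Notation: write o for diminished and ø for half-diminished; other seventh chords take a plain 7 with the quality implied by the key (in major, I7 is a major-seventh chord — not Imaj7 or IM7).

Stacked in thirds the chord is Cb-Eb-Gb-Bb: a major seventh chord on Cb.
Cb is scale degree 1 in Cb major, and a major seventh chord on that degree is written I7.
With Eb in the bass the chord is in first inversion, so the figured bass is 65.

I65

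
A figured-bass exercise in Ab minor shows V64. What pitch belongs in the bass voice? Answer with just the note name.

Bb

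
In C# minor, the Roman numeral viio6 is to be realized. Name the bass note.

viio in C# minor has root B#; the chord is B#-D#-F#.
The figure 6 means first inversion — the third is in the bass.

D#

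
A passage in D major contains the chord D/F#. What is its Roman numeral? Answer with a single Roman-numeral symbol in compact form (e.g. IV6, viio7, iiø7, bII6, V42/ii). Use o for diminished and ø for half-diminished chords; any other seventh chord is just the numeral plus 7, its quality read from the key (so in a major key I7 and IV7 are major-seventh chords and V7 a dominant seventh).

The pitches D-F#-A form a major triad rooted on D.
In D major, D is the tonic; the diatonic major triad there is I.
With F# in the bass the chord is in first inversion, so the figured bass is 6.

I6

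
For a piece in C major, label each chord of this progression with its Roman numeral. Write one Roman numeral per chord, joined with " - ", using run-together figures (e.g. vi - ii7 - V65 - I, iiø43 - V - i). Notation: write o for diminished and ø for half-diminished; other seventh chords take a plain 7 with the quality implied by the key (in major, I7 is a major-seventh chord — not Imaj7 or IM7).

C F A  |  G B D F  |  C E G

IV64 - V7 - I

C-F-A: major triad on F = scale degree 4 → IV64.
G-B-D-F: dominant seventh chord on G = scale degree 5 → V7.
C-E-G: root C is the tonic; major triad there is I.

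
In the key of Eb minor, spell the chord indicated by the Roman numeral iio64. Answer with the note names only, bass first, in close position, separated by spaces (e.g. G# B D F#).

In Eb minor, scale degree 2 is F, and the diatonic chord built there is a diminished triad.
Stacking thirds from F gives F-Ab-Cb.
The figured bass 64 indicates second inversion, placing the fifth (Cb) in the bass: Cb-F-Ab.

Cb F Ab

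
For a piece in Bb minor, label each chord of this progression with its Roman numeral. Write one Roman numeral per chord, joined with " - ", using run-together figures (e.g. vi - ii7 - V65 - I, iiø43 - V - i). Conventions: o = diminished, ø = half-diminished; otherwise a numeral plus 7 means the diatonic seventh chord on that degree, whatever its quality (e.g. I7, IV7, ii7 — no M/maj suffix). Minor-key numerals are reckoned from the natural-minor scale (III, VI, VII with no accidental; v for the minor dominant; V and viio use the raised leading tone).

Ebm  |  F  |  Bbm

iv - V - i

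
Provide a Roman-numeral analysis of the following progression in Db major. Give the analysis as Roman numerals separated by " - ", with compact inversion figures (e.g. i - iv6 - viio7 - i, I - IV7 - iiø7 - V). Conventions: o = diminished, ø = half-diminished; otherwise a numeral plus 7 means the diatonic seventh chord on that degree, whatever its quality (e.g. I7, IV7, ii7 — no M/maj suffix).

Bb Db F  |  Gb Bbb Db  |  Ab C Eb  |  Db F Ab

vi - iv - V - I

Bb-Db-F: minor triad on Bb = scale degree 6 → vi.
Gb-Bbb-Db: minor triad on Gb — chromatic; iv (borrowed from the parallel minor).
Ab-C-Eb has root Ab, degree 5 in Db major, so V.
Db-F-Ab: major triad on Db = scale degree 1 → I.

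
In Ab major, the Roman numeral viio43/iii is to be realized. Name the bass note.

F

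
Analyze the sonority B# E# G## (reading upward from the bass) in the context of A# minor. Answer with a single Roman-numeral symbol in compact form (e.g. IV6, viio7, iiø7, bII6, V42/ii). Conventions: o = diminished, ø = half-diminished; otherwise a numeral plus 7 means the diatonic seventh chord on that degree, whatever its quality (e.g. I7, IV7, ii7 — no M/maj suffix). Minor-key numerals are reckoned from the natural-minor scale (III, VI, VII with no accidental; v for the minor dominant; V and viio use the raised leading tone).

V64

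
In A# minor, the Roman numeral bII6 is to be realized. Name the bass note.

D#

bII in A# minor has root B; the chord is B-D#-F#.
The figure 6 means first inversion — the third is in the bass.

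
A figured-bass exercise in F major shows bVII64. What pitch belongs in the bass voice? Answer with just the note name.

bVII in F major has root Eb; the chord is Eb-G-Bb.
The figure 64 means second inversion — the fifth is in the bass.

Bb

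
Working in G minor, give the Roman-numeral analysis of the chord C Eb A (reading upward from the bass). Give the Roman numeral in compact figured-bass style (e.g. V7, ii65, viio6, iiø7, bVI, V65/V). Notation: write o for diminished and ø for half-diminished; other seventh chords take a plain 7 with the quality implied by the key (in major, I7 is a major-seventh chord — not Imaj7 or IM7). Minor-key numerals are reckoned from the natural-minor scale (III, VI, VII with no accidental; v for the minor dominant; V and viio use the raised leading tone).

iio6

Stacked in thirds the chord is A-C-Eb: a diminished triad on A.
In G minor, A is the supertonic; the diatonic diminished triad there is iio.
With C in the bass the chord is in first inversion, so the figured bass is 6.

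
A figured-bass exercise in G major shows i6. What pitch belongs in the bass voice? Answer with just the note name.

i in G major has root G; the chord is G-Bb-D.
The figure 6 means first inversion — the third is in the bass.

Bb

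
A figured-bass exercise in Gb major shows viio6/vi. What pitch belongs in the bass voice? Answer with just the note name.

F

The applied chord viio6/vi is rooted on D: D-F-Ab.
The figure 6 means first inversion — the third is in the bass.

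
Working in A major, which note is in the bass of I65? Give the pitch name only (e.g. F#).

C#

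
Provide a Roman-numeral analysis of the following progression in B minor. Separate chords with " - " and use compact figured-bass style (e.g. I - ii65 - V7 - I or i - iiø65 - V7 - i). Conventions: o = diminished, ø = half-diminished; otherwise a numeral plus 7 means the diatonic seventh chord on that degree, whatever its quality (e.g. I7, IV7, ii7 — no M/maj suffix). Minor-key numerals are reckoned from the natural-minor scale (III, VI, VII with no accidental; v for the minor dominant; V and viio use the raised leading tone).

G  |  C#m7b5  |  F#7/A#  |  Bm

G has root G, degree 6 in B minor, so VI.
C#m7b5: root C# is the supertonic; half-diminished seventh chord there is iiø7.
F#7/A#: root F# is the dominant; dominant seventh chord there is V65.
Bm has root B, degree 1 in B minor, so i.

VI - iiø7 - V65 - i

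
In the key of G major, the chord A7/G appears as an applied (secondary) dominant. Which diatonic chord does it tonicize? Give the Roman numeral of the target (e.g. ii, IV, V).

V

The chord is a dominant seventh chord on A.
A dominant resolves down a perfect fifth: A → D. In G major, D is scale degree 5, i.e. V.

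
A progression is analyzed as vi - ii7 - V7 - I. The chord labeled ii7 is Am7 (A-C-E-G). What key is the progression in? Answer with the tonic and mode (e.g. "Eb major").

G major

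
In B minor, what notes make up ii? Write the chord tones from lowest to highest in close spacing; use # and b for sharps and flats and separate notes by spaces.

C# E G#

Scale degree 2 in B minor is C#; here the chord built on it is altered to a minor triad. ii is the minor supertonic, borrowed from the parallel major (the Dorian ii).
So the chord is C#-E-G#.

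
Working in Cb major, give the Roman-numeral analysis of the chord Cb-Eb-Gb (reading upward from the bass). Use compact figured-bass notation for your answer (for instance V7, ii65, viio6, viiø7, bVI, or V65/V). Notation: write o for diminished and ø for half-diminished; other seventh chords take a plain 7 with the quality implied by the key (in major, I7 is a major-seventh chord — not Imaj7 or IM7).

Stacked in thirds the chord is Cb-Eb-Gb: a major triad on Cb.
Cb is scale degree 1 in Cb major, and a major triad on that degree is written I.

I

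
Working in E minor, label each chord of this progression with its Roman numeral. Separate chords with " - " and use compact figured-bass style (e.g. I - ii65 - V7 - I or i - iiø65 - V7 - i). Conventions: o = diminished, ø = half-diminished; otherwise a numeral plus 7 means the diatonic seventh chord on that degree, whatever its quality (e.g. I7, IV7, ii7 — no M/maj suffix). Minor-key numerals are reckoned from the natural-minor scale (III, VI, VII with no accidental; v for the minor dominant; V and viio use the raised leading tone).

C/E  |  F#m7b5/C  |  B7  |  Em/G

C/E: root C is the submediant; major triad there is VI6.
F#m7b5/C: root F# is the supertonic; half-diminished seventh chord there is iiø43.
B7: dominant seventh chord on B = scale degree 5 → V7.
Em/G: minor triad on E = scale degree 1 → i6.

VI6 - iiø43 - V7 - i6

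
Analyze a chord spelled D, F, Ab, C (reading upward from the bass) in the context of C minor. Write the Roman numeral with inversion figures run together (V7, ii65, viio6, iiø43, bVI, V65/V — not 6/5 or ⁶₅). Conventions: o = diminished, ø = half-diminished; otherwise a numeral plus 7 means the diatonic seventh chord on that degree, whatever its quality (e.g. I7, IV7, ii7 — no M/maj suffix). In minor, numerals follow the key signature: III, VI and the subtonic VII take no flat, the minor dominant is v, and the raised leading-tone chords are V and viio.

iiø7

Stacked in thirds the chord is D-F-Ab-C: a half-diminished seventh chord on D.
D is scale degree 2 in C minor, and a half-diminished seventh chord on that degree is written iiø7.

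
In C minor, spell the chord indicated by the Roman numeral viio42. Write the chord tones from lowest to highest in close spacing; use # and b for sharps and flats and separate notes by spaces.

In C minor, the leading-tone chord is built on the raised seventh degree, B.
That chord is spelled B-D-F-Ab.
With the 42 figure the chord is in third inversion; from the bass Ab upward in close position it reads Ab-B-D-F.

Ab B D F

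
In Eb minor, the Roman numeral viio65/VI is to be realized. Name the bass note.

Db

The applied chord viio65/VI is rooted on Bb: Bb-Db-Fb-Abb.
The figure 65 means first inversion — the third is in the bass.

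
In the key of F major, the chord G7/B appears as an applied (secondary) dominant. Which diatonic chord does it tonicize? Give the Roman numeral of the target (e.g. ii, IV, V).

V

The chord is a dominant seventh chord on G.
A dominant resolves down a perfect fifth: G → C. In F major, C is scale degree 5, i.e. V.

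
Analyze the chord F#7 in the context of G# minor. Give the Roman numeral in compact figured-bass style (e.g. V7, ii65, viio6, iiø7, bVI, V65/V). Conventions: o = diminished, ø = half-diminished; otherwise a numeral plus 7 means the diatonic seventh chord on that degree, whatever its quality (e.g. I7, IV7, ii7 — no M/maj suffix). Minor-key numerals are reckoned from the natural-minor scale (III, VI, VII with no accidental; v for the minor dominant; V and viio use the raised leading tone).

The pitches F#-A#-C#-E form a dominant seventh chord rooted on F#.
In G# minor, F# is the subtonic; the diatonic dominant seventh chord there is VII7.

VII7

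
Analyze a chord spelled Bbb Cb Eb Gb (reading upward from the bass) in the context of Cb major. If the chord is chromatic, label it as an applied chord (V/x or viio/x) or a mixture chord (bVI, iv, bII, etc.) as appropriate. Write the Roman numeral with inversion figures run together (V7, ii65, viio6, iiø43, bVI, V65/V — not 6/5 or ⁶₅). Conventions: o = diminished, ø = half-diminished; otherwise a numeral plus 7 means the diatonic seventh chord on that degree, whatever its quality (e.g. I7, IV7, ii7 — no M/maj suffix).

Stacked in thirds the chord is Cb-Eb-Gb-Bbb: a dominant seventh chord on Cb.
Cb is not a diatonic chord root with this quality in Cb major, but it lies a perfect fifth above Fb (IV), so the chord functions as an applied dominant of IV.
With Bbb in the bass the chord is in third inversion, so the figured bass is 42.

V42/IV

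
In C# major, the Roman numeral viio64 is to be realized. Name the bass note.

F#

viio in C# major has root B#; the chord is B#-D#-F#.
The figure 64 means second inversion — the fifth is in the bass.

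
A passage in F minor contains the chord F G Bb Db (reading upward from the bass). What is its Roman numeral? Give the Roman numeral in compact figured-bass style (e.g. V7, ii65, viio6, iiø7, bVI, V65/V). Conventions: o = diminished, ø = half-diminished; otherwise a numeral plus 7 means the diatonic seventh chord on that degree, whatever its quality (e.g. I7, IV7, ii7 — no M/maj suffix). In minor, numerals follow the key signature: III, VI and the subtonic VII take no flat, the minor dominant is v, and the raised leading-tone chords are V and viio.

iiø42

Stacked in thirds the chord is G-Bb-Db-F: a half-diminished seventh chord on G.
G is scale degree 2 in F minor, and a half-diminished seventh chord on that degree is written iiø7.
With F in the bass the chord is in third inversion, so the figured bass is 42.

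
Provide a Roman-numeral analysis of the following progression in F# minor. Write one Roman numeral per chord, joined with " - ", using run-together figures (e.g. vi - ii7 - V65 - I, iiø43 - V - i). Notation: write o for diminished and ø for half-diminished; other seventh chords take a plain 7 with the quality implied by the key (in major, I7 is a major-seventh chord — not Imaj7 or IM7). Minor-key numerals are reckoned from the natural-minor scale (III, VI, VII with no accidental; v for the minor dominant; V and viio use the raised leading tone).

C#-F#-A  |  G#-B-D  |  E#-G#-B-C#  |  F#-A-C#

C#-F#-A: minor triad on F# = scale degree 1 → i64.
G#-B-D: diminished triad on G# = scale degree 2 → iio.
E#-G#-B-C# has root C#, degree 5 in F# minor, so V65.
F#-A-C# has root F#, degree 1 in F# minor, so i.

i64 - iio - V65 - i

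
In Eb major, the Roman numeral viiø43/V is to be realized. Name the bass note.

The applied chord viiø43/V is rooted on A: A-C-Eb-G.
The figure 43 means second inversion — the fifth is in the bass.

Eb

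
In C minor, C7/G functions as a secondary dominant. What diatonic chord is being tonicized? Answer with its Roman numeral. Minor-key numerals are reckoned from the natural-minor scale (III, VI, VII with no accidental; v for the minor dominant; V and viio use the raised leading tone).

The chord is a dominant seventh chord on C.
A dominant resolves down a perfect fifth: C → F. In C minor, F is scale degree 4, i.e. iv.

iv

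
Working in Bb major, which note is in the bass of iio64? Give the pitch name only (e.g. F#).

iio in Bb major has root C; the chord is C-Eb-Gb.
The figure 64 means second inversion — the fifth is in the bass.

Gb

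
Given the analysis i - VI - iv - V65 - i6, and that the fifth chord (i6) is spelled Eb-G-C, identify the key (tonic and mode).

i6 is given as Eb-G-C — a minor triad with root C.
If C is scale degree 1 and the mode makes that degree carry a minor triad, the tonic is C and the mode is minor.

C minor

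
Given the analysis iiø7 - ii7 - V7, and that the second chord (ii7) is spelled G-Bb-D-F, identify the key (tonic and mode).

F major

The chord Gm7 is a minor seventh chord rooted on G; its label is ii7.
ii7 on G implies G is the supertonic; that puts the tonic at F, and the lowercase numeral fits major mode.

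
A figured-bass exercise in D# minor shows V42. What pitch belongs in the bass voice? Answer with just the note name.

G#

V in D# minor has root A#; the chord is A#-C##-E#-G#.
The figure 42 means third inversion — the seventh is in the bass.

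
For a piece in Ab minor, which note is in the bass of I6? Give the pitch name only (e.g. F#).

C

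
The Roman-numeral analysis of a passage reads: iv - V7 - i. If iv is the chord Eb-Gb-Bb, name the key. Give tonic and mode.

Bb minor

The anchor chord is a minor triad on Eb, labeled iv.
If Eb is scale degree 4 and the mode makes that degree carry a minor triad, the tonic is Bb and the mode is minor.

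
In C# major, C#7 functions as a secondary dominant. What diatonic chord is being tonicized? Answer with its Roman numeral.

IV

The chord is a dominant seventh chord on C#.
A dominant resolves down a perfect fifth: C# → F#. In C# major, F# is scale degree 4, i.e. IV.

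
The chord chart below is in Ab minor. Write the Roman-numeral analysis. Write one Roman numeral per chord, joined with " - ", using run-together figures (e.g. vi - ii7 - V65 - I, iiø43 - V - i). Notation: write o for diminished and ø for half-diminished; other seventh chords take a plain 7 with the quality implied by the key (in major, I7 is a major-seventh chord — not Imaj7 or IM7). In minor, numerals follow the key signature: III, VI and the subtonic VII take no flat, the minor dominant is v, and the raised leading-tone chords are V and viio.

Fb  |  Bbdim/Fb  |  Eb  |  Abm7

Fb has root Fb, degree 6 in Ab minor, so VI.
Bbdim/Fb: diminished triad on Bb = scale degree 2 → iio64.
Eb: major triad on Eb = scale degree 5 → V.
Abm7: root Ab is the tonic; minor seventh chord there is i7.

VI - iio64 - V - i7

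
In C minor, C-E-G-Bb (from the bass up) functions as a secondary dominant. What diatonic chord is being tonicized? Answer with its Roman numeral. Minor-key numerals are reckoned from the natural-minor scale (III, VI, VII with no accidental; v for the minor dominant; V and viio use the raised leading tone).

The chord is a dominant seventh chord on C.
A dominant resolves down a perfect fifth: C → F. In C minor, F is scale degree 4, i.e. iv.

iv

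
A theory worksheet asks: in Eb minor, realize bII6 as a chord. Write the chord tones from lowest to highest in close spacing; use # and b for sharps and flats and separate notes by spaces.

Ab Cb Fb

bII6 is the Neapolitan sixth — a major triad on the lowered second degree, here in its customary first inversion. In Eb minor that root is Fb.
So the chord is Fb-Ab-Cb.
With the 6 figure the chord is in first inversion; from the bass Ab upward in close position it reads Ab-Cb-Fb.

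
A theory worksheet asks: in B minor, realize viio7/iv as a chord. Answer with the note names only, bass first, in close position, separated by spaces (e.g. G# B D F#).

The slash marks an applied leading-tone chord: viio of iv. In B minor, iv is E, so the leading tone to it is D#, a half step below.
Building a fully diminished seventh chord on D# gives D#-F#-A-C.

D# F# A C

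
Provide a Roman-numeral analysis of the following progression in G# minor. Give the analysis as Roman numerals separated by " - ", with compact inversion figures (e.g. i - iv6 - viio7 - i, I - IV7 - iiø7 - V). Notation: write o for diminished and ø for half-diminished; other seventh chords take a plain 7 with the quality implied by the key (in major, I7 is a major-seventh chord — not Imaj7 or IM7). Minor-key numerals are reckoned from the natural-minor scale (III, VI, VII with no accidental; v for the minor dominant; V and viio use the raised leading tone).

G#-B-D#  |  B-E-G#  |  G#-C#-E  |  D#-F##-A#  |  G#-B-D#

G#-B-D#: minor triad on G# = scale degree 1 → i.
B-E-G# has root E, degree 6 in G# minor, so VI64.
G#-C#-E has root C#, degree 4 in G# minor, so iv64.
D#-F##-A#: root D# is the dominant; major triad there is V.
G#-B-D#: minor triad on G# = scale degree 1 → i.

i - VI64 - iv64 - V - i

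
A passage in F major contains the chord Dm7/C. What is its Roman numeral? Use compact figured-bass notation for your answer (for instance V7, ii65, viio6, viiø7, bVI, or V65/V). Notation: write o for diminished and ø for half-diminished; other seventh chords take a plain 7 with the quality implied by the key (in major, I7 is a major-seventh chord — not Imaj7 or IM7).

Stacked in thirds the chord is D-F-A-C: a minor seventh chord on D.
D is scale degree 6 in F major, and a minor seventh chord on that degree is written vi7.
With C in the bass the chord is in third inversion, so the figured bass is 42.

vi42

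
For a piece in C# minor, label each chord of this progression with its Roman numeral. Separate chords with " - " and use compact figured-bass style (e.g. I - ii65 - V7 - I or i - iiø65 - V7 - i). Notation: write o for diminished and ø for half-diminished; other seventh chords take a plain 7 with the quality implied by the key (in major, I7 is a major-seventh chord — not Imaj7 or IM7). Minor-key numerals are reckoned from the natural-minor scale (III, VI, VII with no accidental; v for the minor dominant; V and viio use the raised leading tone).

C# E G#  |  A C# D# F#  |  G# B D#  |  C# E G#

C#-E-G#: minor triad on C# = scale degree 1 → i.
A-C#-D#-F# has root D#, degree 2 in C# minor, so iiø43.
G#-B-D#: minor triad on G# = scale degree 5 → v.
C#-E-G#: root C# is the tonic; minor triad there is i.

i - iiø43 - v - i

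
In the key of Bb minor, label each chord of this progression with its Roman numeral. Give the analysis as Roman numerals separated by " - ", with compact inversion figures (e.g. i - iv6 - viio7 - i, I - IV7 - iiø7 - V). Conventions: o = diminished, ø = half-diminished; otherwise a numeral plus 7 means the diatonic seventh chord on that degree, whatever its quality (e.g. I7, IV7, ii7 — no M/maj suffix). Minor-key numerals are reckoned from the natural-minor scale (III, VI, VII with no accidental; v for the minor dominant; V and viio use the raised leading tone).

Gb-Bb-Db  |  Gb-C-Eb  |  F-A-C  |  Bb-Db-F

VI - iio64 - V - i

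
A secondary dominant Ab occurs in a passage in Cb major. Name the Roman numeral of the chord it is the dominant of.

ii

The chord is a major triad on Ab.
A dominant resolves down a perfect fifth: Ab → Db. In Cb major, Db is scale degree 2, i.e. ii.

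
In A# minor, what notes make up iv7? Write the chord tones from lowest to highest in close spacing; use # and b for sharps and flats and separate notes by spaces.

In A# minor, the subdominant is D#, and the diatonic chord built there is a minor seventh chord.
That chord is spelled D#-F#-A#-C#.

D# F# A# C#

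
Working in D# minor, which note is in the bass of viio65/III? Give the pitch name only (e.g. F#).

The applied chord viio65/III is rooted on E#: E#-G#-B-D.
The figure 65 means first inversion — the third is in the bass.

G#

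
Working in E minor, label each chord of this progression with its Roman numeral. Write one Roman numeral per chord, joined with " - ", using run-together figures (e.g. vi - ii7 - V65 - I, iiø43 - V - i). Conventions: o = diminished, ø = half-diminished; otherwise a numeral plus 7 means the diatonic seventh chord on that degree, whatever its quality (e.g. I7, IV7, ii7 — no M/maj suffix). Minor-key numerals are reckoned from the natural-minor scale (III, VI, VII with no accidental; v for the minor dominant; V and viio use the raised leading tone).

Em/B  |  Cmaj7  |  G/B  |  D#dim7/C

i64 - VI7 - III6 - viio42

Em/B has root E, degree 1 in E minor, so i64.
Cmaj7: root C is the submediant; major seventh chord there is VI7.
G/B: root G is the mediant; major triad there is III6.
D#dim7/C: root D# is the leading tone; fully diminished seventh chord there is viio42.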